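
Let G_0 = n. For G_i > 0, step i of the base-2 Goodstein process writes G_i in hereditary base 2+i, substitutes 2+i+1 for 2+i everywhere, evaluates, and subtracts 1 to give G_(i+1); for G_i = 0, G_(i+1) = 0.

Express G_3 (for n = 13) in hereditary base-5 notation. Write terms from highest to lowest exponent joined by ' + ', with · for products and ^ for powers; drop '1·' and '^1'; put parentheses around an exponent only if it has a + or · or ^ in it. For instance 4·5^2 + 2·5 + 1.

i=0: 13 = 2^(2 + 1) + 2^2 + 1 (b=2); 2→3: 3^(3 + 1) + 3^3 + 1 = 109; 109−1 = 108
i=1: 108 = 3^(3 + 1) + 3^3 (b=3); 3→4: 4^(4 + 1) + 4^4 = 1280; 1280−1 = 1279
i=2: 1279 = 4^(4 + 1) + 3·4^3 + 3·4^2 + 3·4 + 3 (b=4); 4→5: 5^(5 + 1) + 3·5^3 + 3·5^2 + 3·5 + 3 = 16093; 16093−1 = 16092
i=3: 16092 = 5^(5 + 1) + 3·5^3 + 3·5^2 + 3·5 + 2 (b=5); 5→6: 6^(6 + 1) + 3·6^3 + 3·6^2 + 3·6 + 2 = 280712; 280712−1 = 280711

5^(5 + 1) + 3·5^3 + 3·5^2 + 3·5 + 2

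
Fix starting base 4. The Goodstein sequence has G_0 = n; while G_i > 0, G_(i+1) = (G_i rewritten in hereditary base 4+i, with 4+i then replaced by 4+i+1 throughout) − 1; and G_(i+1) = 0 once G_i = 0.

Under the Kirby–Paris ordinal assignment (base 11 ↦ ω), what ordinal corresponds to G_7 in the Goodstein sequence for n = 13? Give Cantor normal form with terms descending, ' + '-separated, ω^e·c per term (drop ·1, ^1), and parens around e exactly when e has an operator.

ω·2

G_0 = 13. HB_4(13) = 3·4 + 1. Bump = 16. G_1 = 15.
G_1 = 15. HB_5(15) = 3·5. Bump = 18. G_2 = 17.
G_2 = 17. HB_6(17) = 2·6 + 5. Bump = 19. G_3 = 18.
G_3 = 18. HB_7(18) = 2·7 + 4. Bump = 20. G_4 = 19.
G_4 = 19. HB_8(19) = 2·8 + 3. Bump = 21. G_5 = 20.
G_5 = 20. HB_9(20) = 2·9 + 2. Bump = 22. G_6 = 21.
G_6 = 21. HB_10(21) = 2·10 + 1. Bump = 23. G_7 = 22.
G_7 = 22. HB_11(22) = 2·11. Bump = 24. G_8 = 23.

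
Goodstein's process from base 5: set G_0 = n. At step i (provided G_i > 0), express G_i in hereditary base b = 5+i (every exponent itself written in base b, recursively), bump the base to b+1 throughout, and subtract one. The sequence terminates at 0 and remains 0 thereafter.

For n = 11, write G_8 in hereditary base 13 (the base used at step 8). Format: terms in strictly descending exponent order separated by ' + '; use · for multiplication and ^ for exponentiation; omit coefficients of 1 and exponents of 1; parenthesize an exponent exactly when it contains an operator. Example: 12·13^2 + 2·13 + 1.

i=0: 11 = 2·5 + 1 (b=5); 5→6: 2·6 + 1 = 13; 13−1 = 12
i=1: 12 = 2·6 (b=6); 6→7: 2·7 = 14; 14−1 = 13
i=2: 13 = 7 + 6 (b=7); 7→8: 8 + 6 = 14; 14−1 = 13
i=3: 13 = 8 + 5 (b=8); 8→9: 9 + 5 = 14; 14−1 = 13
i=4: 13 = 9 + 4 (b=9); 9→10: 10 + 4 = 14; 14−1 = 13
i=5: 13 = 10 + 3 (b=10); 10→11: 11 + 3 = 14; 14−1 = 13
i=6: 13 = 11 + 2 (b=11); 11→12: 12 + 2 = 14; 14−1 = 13
i=7: 13 = 12 + 1 (b=12); 12→13: 13 + 1 = 14; 14−1 = 13
i=8: 13 = 13 (b=13); 13→14: 14 = 14; 14−1 = 13

13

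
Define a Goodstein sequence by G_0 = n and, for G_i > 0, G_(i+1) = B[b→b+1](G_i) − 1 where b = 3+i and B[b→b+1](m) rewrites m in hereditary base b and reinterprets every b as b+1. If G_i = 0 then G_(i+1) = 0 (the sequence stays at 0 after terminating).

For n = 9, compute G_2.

G_0 = 9. HB_3(9) = 3^2. Bump = 16. G_1 = 15.
G_1 = 15. HB_4(15) = 3·4 + 3. Bump = 18. G_2 = 17.
G_2 = 17. HB_5(17) = 3·5 + 2. Bump = 20. G_3 = 19.

17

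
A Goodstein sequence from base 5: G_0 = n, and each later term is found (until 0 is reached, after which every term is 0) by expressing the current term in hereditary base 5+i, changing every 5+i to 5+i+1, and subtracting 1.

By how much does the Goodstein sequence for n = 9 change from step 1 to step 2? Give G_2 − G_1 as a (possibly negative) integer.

0

G_0=9  [base 5] 5 + 4  →[5↦6]→  6 + 4 = 10  −1 ⇒ G_1=9
G_1=9  [base 6] 6 + 3  →[6↦7]→  7 + 3 = 10  −1 ⇒ G_2=9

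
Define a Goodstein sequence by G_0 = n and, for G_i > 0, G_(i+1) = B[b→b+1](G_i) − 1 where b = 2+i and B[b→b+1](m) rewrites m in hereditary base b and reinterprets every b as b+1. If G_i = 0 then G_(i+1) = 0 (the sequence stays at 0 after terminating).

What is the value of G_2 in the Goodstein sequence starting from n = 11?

1027

base 2: 11 = 2^(2 + 1) + 2 + 1; at 3: 3^(3 + 1) + 3 + 1 = 85; next = 84
base 3: 84 = 3^(3 + 1) + 3; at 4: 4^(4 + 1) + 4 = 1028; next = 1027
base 4: 1027 = 4^(4 + 1) + 3; at 5: 5^(5 + 1) + 3 = 15628; next = 15627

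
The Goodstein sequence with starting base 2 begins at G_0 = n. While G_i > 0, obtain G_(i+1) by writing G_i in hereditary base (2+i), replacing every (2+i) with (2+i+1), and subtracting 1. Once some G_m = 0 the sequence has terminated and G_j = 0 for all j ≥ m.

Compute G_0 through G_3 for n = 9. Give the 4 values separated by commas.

9, 81, 1023, 9842

i=0: 9 = 2^(2 + 1) + 1 (b=2); 2→3: 3^(3 + 1) + 1 = 82; 82−1 = 81
i=1: 81 = 3^(3 + 1) (b=3); 3→4: 4^(4 + 1) = 1024; 1024−1 = 1023
i=2: 1023 = 3·4^4 + 3·4^3 + 3·4^2 + 3·4 + 3 (b=4); 4→5: 3·5^5 + 3·5^3 + 3·5^2 + 3·5 + 3 = 9843; 9843−1 = 9842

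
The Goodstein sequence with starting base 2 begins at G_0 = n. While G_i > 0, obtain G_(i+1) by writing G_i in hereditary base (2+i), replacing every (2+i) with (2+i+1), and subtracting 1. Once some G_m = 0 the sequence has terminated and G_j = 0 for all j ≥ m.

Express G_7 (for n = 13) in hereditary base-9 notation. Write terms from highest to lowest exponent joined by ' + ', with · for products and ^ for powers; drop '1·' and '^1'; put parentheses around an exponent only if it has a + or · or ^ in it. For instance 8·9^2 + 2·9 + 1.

9^(9 + 1) + 3·9^3 + 3·9^2 + 2·9 + 6

base 2: 13 = 2^(2 + 1) + 2^2 + 1; at 3: 3^(3 + 1) + 3^3 + 1 = 109; next = 108
base 3: 108 = 3^(3 + 1) + 3^3; at 4: 4^(4 + 1) + 4^4 = 1280; next = 1279
base 4: 1279 = 4^(4 + 1) + 3·4^3 + 3·4^2 + 3·4 + 3; at 5: 5^(5 + 1) + 3·5^3 + 3·5^2 + 3·5 + 3 = 16093; next = 16092
base 5: 16092 = 5^(5 + 1) + 3·5^3 + 3·5^2 + 3·5 + 2; at 6: 6^(6 + 1) + 3·6^3 + 3·6^2 + 3·6 + 2 = 280712; next = 280711
base 6: 280711 = 6^(6 + 1) + 3·6^3 + 3·6^2 + 3·6 + 1; at 7: 7^(7 + 1) + 3·7^3 + 3·7^2 + 3·7 + 1 = 5765999; next = 5765998
base 7: 5765998 = 7^(7 + 1) + 3·7^3 + 3·7^2 + 3·7; at 8: 8^(8 + 1) + 3·8^3 + 3·8^2 + 3·8 = 134219480; next = 134219479
base 8: 134219479 = 8^(8 + 1) + 3·8^3 + 3·8^2 + 2·8 + 7; at 9: 9^(9 + 1) + 3·9^3 + 3·9^2 + 2·9 + 7 = 3486786856; next = 3486786855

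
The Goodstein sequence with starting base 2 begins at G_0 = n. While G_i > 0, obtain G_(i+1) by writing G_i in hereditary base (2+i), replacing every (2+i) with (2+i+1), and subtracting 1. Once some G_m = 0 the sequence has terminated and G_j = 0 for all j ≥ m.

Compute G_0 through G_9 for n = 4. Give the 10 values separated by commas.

G_0=4  [base 2] 2^2  →[2↦3]→  3^3 = 27  −1 ⇒ G_1=26
G_1=26  [base 3] 2·3^2 + 2·3 + 2  →[3↦4]→  2·4^2 + 2·4 + 2 = 42  −1 ⇒ G_2=41
G_2=41  [base 4] 2·4^2 + 2·4 + 1  →[4↦5]→  2·5^2 + 2·5 + 1 = 61  −1 ⇒ G_3=60
G_3=60  [base 5] 2·5^2 + 2·5  →[5↦6]→  2·6^2 + 2·6 = 84  −1 ⇒ G_4=83
G_4=83  [base 6] 2·6^2 + 6 + 5  →[6↦7]→  2·7^2 + 7 + 5 = 110  −1 ⇒ G_5=109
G_5=109  [base 7] 2·7^2 + 7 + 4  →[7↦8]→  2·8^2 + 8 + 4 = 140  −1 ⇒ G_6=139
G_6=139  [base 8] 2·8^2 + 8 + 3  →[8↦9]→  2·9^2 + 9 + 3 = 174  −1 ⇒ G_7=173
G_7=173  [base 9] 2·9^2 + 9 + 2  →[9↦10]→  2·10^2 + 10 + 2 = 212  −1 ⇒ G_8=211
G_8=211  [base 10] 2·10^2 + 10 + 1  →[10↦11]→  2·11^2 + 11 + 1 = 254  −1 ⇒ G_9=253

4, 26, 41, 60, 83, 109, 139, 173, 211, 253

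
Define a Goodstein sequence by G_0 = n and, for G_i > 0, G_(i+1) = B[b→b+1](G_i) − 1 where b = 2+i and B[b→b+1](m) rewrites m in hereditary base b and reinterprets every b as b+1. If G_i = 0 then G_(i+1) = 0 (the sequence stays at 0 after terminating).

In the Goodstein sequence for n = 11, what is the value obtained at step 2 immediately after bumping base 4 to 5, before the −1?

15628

[0] 11 ≡ 2^(2 + 1) + 2 + 1 (base 2). Lift 3: 85. −1: 84.
[1] 84 ≡ 3^(3 + 1) + 3 (base 3). Lift 4: 1028. −1: 1027.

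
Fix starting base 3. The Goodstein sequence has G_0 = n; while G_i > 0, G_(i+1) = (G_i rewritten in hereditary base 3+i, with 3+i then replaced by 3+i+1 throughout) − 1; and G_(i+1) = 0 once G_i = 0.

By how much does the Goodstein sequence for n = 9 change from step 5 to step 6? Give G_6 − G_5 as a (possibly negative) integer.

step 0: 9 = 3^2; sub 4 for 3: 4^2; = 16; G_1 = 16−1 = 15
step 1: 15 = 3·4 + 3; sub 5 for 4: 3·5 + 3; = 18; G_2 = 18−1 = 17
step 2: 17 = 3·5 + 2; sub 6 for 5: 3·6 + 2; = 20; G_3 = 20−1 = 19
step 3: 19 = 3·6 + 1; sub 7 for 6: 3·7 + 1; = 22; G_4 = 22−1 = 21
step 4: 21 = 3·7; sub 8 for 7: 3·8; = 24; G_5 = 24−1 = 23
step 5: 23 = 2·8 + 7; sub 9 for 8: 2·9 + 7; = 25; G_6 = 25−1 = 24

1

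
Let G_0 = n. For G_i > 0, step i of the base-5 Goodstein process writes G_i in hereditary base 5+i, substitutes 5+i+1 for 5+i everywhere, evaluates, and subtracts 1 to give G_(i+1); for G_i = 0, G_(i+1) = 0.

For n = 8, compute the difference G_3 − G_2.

base 5: 8 = 5 + 3; at 6: 6 + 3 = 9; next = 8
base 6: 8 = 6 + 2; at 7: 7 + 2 = 9; next = 8
base 7: 8 = 7 + 1; at 8: 8 + 1 = 9; next = 8

0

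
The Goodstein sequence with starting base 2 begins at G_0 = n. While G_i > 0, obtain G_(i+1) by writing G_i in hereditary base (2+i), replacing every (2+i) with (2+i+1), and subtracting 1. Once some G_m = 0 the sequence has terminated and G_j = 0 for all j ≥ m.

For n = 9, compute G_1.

[0] 9 ≡ 2^(2 + 1) + 1 (base 2). Lift 3: 82. −1: 81.
[1] 81 ≡ 3^(3 + 1) (base 3). Lift 4: 1024. −1: 1023.

81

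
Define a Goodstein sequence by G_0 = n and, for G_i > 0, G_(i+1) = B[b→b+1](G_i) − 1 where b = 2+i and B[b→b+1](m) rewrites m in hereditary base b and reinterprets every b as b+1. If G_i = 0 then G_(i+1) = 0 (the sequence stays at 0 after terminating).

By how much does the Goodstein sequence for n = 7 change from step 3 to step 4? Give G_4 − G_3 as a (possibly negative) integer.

43530

i=0: 7 = 2^2 + 2 + 1 (b=2); 2→3: 3^3 + 3 + 1 = 31; 31−1 = 30
i=1: 30 = 3^3 + 3 (b=3); 3→4: 4^4 + 4 = 260; 260−1 = 259
i=2: 259 = 4^4 + 3 (b=4); 4→5: 5^5 + 3 = 3128; 3128−1 = 3127
i=3: 3127 = 5^5 + 2 (b=5); 5→6: 6^6 + 2 = 46658; 46658−1 = 46657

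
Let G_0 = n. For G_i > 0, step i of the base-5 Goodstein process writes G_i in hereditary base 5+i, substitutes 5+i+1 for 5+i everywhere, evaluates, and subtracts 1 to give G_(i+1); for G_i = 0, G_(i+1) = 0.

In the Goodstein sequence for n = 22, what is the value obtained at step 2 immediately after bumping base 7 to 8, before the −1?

22 —HB5→ 4·5 + 2 —bump→ 4·6 + 2 = 26 —(−1)→ 25
25 —HB6→ 4·6 + 1 —bump→ 4·7 + 1 = 29 —(−1)→ 28
28 —HB7→ 4·7 —bump→ 4·8 = 32 —(−1)→ 31

32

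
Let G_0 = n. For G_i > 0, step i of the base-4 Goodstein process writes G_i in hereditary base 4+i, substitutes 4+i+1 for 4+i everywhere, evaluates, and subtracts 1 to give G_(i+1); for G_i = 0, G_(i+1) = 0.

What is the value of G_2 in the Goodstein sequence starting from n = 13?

G_0=13  [base 4] 3·4 + 1  →[4↦5]→  3·5 + 1 = 16  −1 ⇒ G_1=15
G_1=15  [base 5] 3·5  →[5↦6]→  3·6 = 18  −1 ⇒ G_2=17
G_2=17  [base 6] 2·6 + 5  →[6↦7]→  2·7 + 5 = 19  −1 ⇒ G_3=18

17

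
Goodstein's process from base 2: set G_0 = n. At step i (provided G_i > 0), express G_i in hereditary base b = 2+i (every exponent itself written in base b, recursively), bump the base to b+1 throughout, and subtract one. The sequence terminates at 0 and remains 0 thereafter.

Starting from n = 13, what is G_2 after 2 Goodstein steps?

1279

G_0 = 13. HB_2(13) = 2^(2 + 1) + 2^2 + 1. Bump = 109. G_1 = 108.
G_1 = 108. HB_3(108) = 3^(3 + 1) + 3^3. Bump = 1280. G_2 = 1279.
G_2 = 1279. HB_4(1279) = 4^(4 + 1) + 3·4^3 + 3·4^2 + 3·4 + 3. Bump = 16093. G_3 = 16092.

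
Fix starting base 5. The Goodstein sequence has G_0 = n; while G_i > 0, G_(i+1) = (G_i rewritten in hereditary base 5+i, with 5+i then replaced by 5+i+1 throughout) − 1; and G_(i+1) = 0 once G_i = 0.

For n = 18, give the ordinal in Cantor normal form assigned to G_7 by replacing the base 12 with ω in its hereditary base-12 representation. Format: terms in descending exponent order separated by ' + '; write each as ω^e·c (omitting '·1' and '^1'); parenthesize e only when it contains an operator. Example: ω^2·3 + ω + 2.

G_0=18  [base 5] 3·5 + 3  →[5↦6]→  3·6 + 3 = 21  −1 ⇒ G_1=20
G_1=20  [base 6] 3·6 + 2  →[6↦7]→  3·7 + 2 = 23  −1 ⇒ G_2=22
G_2=22  [base 7] 3·7 + 1  →[7↦8]→  3·8 + 1 = 25  −1 ⇒ G_3=24
G_3=24  [base 8] 3·8  →[8↦9]→  3·9 = 27  −1 ⇒ G_4=26
G_4=26  [base 9] 2·9 + 8  →[9↦10]→  2·10 + 8 = 28  −1 ⇒ G_5=27
G_5=27  [base 10] 2·10 + 7  →[10↦11]→  2·11 + 7 = 29  −1 ⇒ G_6=28
G_6=28  [base 11] 2·11 + 6  →[11↦12]→  2·12 + 6 = 30  −1 ⇒ G_7=29
G_7=29  [base 12] 2·12 + 5  →[12↦13]→  2·13 + 5 = 31  −1 ⇒ G_8=30

ω·2 + 5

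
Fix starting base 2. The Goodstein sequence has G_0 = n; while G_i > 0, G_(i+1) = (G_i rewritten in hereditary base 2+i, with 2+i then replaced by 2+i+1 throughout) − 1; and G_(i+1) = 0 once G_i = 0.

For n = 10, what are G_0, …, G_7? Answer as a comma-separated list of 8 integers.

10 —HB2→ 2^(2 + 1) + 2 —bump→ 3^(3 + 1) + 3 = 84 —(−1)→ 83
83 —HB3→ 3^(3 + 1) + 2 —bump→ 4^(4 + 1) + 2 = 1026 —(−1)→ 1025
1025 —HB4→ 4^(4 + 1) + 1 —bump→ 5^(5 + 1) + 1 = 15626 —(−1)→ 15625
15625 —HB5→ 5^(5 + 1) —bump→ 6^(6 + 1) = 279936 —(−1)→ 279935
279935 —HB6→ 5·6^6 + 5·6^5 + 5·6^4 + 5·6^3 + 5·6^2 + 5·6 + 5 —bump→ 5·7^7 + 5·7^5 + 5·7^4 + 5·7^3 + 5·7^2 + 5·7 + 5 = 4215755 —(−1)→ 4215754
4215754 —HB7→ 5·7^7 + 5·7^5 + 5·7^4 + 5·7^3 + 5·7^2 + 5·7 + 4 —bump→ 5·8^8 + 5·8^5 + 5·8^4 + 5·8^3 + 5·8^2 + 5·8 + 4 = 84073324 —(−1)→ 84073323
84073323 —HB8→ 5·8^8 + 5·8^5 + 5·8^4 + 5·8^3 + 5·8^2 + 5·8 + 3 —bump→ 5·9^9 + 5·9^5 + 5·9^4 + 5·9^3 + 5·9^2 + 5·9 + 3 = 1937434593 —(−1)→ 1937434592

10, 83, 1025, 15625, 279935, 4215754, 84073323, 1937434592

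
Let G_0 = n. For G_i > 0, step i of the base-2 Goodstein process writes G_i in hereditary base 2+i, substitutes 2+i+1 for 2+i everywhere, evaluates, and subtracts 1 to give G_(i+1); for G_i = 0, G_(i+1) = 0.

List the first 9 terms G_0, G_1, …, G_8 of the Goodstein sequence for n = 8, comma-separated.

8, 80, 553, 6310, 93395, 1647195, 33554571, 774841151, 20000000211

G_0 = 8. HB_2(8) = 2^(2 + 1). Bump = 81. G_1 = 80.
G_1 = 80. HB_3(80) = 2·3^3 + 2·3^2 + 2·3 + 2. Bump = 554. G_2 = 553.
G_2 = 553. HB_4(553) = 2·4^4 + 2·4^2 + 2·4 + 1. Bump = 6311. G_3 = 6310.
G_3 = 6310. HB_5(6310) = 2·5^5 + 2·5^2 + 2·5. Bump = 93396. G_4 = 93395.
G_4 = 93395. HB_6(93395) = 2·6^6 + 2·6^2 + 6 + 5. Bump = 1647196. G_5 = 1647195.
G_5 = 1647195. HB_7(1647195) = 2·7^7 + 2·7^2 + 7 + 4. Bump = 33554572. G_6 = 33554571.
G_6 = 33554571. HB_8(33554571) = 2·8^8 + 2·8^2 + 8 + 3. Bump = 774841152. G_7 = 774841151.
G_7 = 774841151. HB_9(774841151) = 2·9^9 + 2·9^2 + 9 + 2. Bump = 20000000212. G_8 = 20000000211.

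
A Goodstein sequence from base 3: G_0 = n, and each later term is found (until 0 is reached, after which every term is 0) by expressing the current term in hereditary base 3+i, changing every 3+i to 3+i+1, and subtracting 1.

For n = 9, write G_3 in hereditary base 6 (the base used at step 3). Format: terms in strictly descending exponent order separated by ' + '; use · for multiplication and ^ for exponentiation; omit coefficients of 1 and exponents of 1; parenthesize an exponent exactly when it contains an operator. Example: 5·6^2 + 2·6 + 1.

3·6 + 1

G_0 = 9. HB_3(9) = 3^2. Bump = 16. G_1 = 15.
G_1 = 15. HB_4(15) = 3·4 + 3. Bump = 18. G_2 = 17.
G_2 = 17. HB_5(17) = 3·5 + 2. Bump = 20. G_3 = 19.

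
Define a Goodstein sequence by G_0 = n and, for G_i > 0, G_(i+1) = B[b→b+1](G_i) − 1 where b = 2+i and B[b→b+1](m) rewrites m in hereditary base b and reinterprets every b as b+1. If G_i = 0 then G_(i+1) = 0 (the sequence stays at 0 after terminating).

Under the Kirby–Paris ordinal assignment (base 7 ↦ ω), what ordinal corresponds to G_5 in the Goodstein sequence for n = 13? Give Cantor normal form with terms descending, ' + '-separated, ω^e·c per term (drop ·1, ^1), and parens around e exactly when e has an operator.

i=0: 13 = 2^(2 + 1) + 2^2 + 1 (b=2); 2→3: 3^(3 + 1) + 3^3 + 1 = 109; 109−1 = 108
i=1: 108 = 3^(3 + 1) + 3^3 (b=3); 3→4: 4^(4 + 1) + 4^4 = 1280; 1280−1 = 1279
i=2: 1279 = 4^(4 + 1) + 3·4^3 + 3·4^2 + 3·4 + 3 (b=4); 4→5: 5^(5 + 1) + 3·5^3 + 3·5^2 + 3·5 + 3 = 16093; 16093−1 = 16092
i=3: 16092 = 5^(5 + 1) + 3·5^3 + 3·5^2 + 3·5 + 2 (b=5); 5→6: 6^(6 + 1) + 3·6^3 + 3·6^2 + 3·6 + 2 = 280712; 280712−1 = 280711
i=4: 280711 = 6^(6 + 1) + 3·6^3 + 3·6^2 + 3·6 + 1 (b=6); 6→7: 7^(7 + 1) + 3·7^3 + 3·7^2 + 3·7 + 1 = 5765999; 5765999−1 = 5765998
i=5: 5765998 = 7^(7 + 1) + 3·7^3 + 3·7^2 + 3·7 (b=7); 7→8: 8^(8 + 1) + 3·8^3 + 3·8^2 + 3·8 = 134219480; 134219480−1 = 134219479

ω^(ω + 1) + ω^3·3 + ω^2·3 + ω·3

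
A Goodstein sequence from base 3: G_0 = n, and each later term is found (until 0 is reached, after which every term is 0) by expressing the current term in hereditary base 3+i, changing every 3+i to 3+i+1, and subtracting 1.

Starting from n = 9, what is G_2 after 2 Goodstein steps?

17

G_0 = 9. HB_3(9) = 3^2. Bump = 16. G_1 = 15.
G_1 = 15. HB_4(15) = 3·4 + 3. Bump = 18. G_2 = 17.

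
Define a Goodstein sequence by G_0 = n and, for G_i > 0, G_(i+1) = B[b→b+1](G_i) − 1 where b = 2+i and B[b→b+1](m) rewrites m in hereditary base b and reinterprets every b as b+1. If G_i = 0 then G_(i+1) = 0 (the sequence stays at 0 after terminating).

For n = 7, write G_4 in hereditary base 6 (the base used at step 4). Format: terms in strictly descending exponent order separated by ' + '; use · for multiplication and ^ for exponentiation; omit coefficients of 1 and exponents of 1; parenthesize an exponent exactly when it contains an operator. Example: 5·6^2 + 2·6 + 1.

step 0: 7 = 2^2 + 2 + 1; sub 3 for 2: 3^3 + 3 + 1; = 31; G_1 = 31−1 = 30
step 1: 30 = 3^3 + 3; sub 4 for 3: 4^4 + 4; = 260; G_2 = 260−1 = 259
step 2: 259 = 4^4 + 3; sub 5 for 4: 5^5 + 3; = 3128; G_3 = 3128−1 = 3127
step 3: 3127 = 5^5 + 2; sub 6 for 5: 6^6 + 2; = 46658; G_4 = 46658−1 = 46657
step 4: 46657 = 6^6 + 1; sub 7 for 6: 7^7 + 1; = 823544; G_5 = 823544−1 = 823543

6^6 + 1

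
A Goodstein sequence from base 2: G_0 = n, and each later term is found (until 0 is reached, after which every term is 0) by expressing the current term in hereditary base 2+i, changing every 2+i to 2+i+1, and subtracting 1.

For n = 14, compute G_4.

G_0 = 14. HB_2(14) = 2^(2 + 1) + 2^2 + 2. Bump = 111. G_1 = 110.
G_1 = 110. HB_3(110) = 3^(3 + 1) + 3^3 + 2. Bump = 1282. G_2 = 1281.
G_2 = 1281. HB_4(1281) = 4^(4 + 1) + 4^4 + 1. Bump = 18751. G_3 = 18750.
G_3 = 18750. HB_5(18750) = 5^(5 + 1) + 5^5. Bump = 326592. G_4 = 326591.
G_4 = 326591. HB_6(326591) = 6^(6 + 1) + 5·6^5 + 5·6^4 + 5·6^3 + 5·6^2 + 5·6 + 5. Bump = 5862841. G_5 = 5862840.

326591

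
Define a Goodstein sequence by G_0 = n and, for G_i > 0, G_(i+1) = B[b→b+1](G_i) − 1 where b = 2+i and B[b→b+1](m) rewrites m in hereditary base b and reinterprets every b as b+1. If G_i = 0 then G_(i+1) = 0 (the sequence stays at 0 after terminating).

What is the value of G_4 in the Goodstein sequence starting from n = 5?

base 2: 5 = 2^2 + 1; at 3: 3^3 + 1 = 28; next = 27
base 3: 27 = 3^3; at 4: 4^4 = 256; next = 255
base 4: 255 = 3·4^3 + 3·4^2 + 3·4 + 3; at 5: 3·5^3 + 3·5^2 + 3·5 + 3 = 468; next = 467
base 5: 467 = 3·5^3 + 3·5^2 + 3·5 + 2; at 6: 3·6^3 + 3·6^2 + 3·6 + 2 = 776; next = 775
base 6: 775 = 3·6^3 + 3·6^2 + 3·6 + 1; at 7: 3·7^3 + 3·7^2 + 3·7 + 1 = 1198; next = 1197

775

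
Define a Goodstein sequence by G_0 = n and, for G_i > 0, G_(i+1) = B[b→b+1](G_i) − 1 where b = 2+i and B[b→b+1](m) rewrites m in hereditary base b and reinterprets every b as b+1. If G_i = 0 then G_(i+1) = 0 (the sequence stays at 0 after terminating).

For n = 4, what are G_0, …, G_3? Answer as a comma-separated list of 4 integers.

4, 26, 41, 60

G_0=4  [base 2] 2^2  →[2↦3]→  3^3 = 27  −1 ⇒ G_1=26
G_1=26  [base 3] 2·3^2 + 2·3 + 2  →[3↦4]→  2·4^2 + 2·4 + 2 = 42  −1 ⇒ G_2=41
G_2=41  [base 4] 2·4^2 + 2·4 + 1  →[4↦5]→  2·5^2 + 2·5 + 1 = 61  −1 ⇒ G_3=60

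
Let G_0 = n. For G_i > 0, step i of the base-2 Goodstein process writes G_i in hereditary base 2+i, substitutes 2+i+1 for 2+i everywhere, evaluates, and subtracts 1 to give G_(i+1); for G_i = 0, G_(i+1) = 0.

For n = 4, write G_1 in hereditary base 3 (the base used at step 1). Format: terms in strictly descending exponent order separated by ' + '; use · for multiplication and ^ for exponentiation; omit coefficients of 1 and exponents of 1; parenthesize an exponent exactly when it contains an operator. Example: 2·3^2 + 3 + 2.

2·3^2 + 2·3 + 2

[0] 4 ≡ 2^2 (base 2). Lift 3: 27. −1: 26.
[1] 26 ≡ 2·3^2 + 2·3 + 2 (base 3). Lift 4: 42. −1: 41.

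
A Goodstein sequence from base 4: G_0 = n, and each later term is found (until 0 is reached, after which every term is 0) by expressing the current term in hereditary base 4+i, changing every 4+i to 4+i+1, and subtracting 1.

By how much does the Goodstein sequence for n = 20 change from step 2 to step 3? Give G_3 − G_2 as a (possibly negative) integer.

(0) 20|_4 = 4^2 + 4 ↦ 5^2 + 5|_5 = 30 ⇒ 29
(1) 29|_5 = 5^2 + 4 ↦ 6^2 + 4|_6 = 40 ⇒ 39
(2) 39|_6 = 6^2 + 3 ↦ 7^2 + 3|_7 = 52 ⇒ 51

12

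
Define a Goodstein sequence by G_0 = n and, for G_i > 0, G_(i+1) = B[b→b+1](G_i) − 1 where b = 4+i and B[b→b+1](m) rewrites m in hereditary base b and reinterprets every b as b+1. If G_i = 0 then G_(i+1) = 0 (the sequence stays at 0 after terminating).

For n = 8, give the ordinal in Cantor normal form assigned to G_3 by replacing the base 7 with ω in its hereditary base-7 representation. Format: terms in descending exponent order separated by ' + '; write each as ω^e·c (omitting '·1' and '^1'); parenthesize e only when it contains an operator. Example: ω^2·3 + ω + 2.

ω + 2

G_0 = 8. HB_4(8) = 2·4. Bump = 10. G_1 = 9.
G_1 = 9. HB_5(9) = 5 + 4. Bump = 10. G_2 = 9.
G_2 = 9. HB_6(9) = 6 + 3. Bump = 10. G_3 = 9.
G_3 = 9. HB_7(9) = 7 + 2. Bump = 10. G_4 = 9.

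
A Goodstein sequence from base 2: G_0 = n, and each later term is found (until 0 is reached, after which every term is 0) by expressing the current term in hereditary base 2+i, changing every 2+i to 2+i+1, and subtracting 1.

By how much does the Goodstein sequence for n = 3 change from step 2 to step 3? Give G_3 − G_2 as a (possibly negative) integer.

-1

[0] 3 ≡ 2 + 1 (base 2). Lift 3: 4. −1: 3.
[1] 3 ≡ 3 (base 3). Lift 4: 4. −1: 3.
[2] 3 ≡ 3 (base 4). Lift 5: 3. −1: 2.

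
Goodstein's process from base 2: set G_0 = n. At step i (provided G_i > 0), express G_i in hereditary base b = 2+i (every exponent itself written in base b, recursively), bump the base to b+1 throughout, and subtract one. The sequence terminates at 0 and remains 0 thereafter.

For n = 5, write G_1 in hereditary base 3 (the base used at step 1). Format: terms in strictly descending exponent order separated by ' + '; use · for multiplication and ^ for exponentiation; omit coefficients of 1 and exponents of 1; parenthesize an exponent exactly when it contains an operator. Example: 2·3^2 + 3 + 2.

G_0 = 5. HB_2(5) = 2^2 + 1. Bump = 28. G_1 = 27.
G_1 = 27. HB_3(27) = 3^3. Bump = 256. G_2 = 255.

3^3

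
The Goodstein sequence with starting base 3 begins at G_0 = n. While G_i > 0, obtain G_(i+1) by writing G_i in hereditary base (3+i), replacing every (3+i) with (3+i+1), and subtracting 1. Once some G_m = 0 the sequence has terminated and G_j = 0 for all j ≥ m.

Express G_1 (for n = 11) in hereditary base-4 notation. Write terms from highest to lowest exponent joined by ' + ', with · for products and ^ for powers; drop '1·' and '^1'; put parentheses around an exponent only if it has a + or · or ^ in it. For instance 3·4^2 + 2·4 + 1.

(0) 11|_3 = 3^2 + 2 ↦ 4^2 + 2|_4 = 18 ⇒ 17
(1) 17|_4 = 4^2 + 1 ↦ 5^2 + 1|_5 = 26 ⇒ 25

4^2 + 1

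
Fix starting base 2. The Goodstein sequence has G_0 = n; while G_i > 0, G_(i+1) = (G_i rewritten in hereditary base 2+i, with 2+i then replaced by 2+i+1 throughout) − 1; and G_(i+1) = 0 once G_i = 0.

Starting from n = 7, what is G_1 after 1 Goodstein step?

30

base 2: 7 = 2^2 + 2 + 1; at 3: 3^3 + 3 + 1 = 31; next = 30
base 3: 30 = 3^3 + 3; at 4: 4^4 + 4 = 260; next = 259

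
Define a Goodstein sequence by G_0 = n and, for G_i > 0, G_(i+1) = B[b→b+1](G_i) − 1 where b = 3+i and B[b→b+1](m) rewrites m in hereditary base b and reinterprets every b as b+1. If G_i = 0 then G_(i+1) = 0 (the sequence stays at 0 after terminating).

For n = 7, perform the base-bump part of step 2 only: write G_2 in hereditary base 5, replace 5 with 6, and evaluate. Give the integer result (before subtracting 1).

i=0: 7 = 2·3 + 1 (b=3); 3→4: 2·4 + 1 = 9; 9−1 = 8
i=1: 8 = 2·4 (b=4); 4→5: 2·5 = 10; 10−1 = 9
i=2: 9 = 5 + 4 (b=5); 5→6: 6 + 4 = 10; 10−1 = 9

10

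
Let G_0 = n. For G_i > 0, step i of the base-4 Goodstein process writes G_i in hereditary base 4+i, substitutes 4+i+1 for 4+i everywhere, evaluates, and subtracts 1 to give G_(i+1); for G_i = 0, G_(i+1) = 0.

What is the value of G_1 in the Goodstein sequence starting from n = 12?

G_0 = 12. HB_4(12) = 3·4. Bump = 15. G_1 = 14.
G_1 = 14. HB_5(14) = 2·5 + 4. Bump = 16. G_2 = 15.

14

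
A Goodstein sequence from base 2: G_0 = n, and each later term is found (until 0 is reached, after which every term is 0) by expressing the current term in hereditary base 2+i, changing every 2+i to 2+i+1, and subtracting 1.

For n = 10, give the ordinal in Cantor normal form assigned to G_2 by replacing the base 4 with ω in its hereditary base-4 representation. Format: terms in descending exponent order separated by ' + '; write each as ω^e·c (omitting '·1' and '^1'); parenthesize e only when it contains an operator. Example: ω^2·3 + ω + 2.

base 2: 10 = 2^(2 + 1) + 2; at 3: 3^(3 + 1) + 3 = 84; next = 83
base 3: 83 = 3^(3 + 1) + 2; at 4: 4^(4 + 1) + 2 = 1026; next = 1025

ω^(ω + 1) + 1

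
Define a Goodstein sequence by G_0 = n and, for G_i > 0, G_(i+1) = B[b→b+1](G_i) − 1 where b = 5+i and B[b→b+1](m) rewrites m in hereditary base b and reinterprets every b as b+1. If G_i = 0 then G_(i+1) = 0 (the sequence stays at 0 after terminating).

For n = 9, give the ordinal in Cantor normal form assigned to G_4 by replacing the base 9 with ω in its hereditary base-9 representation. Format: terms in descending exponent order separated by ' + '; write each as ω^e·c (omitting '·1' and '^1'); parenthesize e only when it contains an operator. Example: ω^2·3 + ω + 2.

ω

i=0: 9 = 5 + 4 (b=5); 5→6: 6 + 4 = 10; 10−1 = 9
i=1: 9 = 6 + 3 (b=6); 6→7: 7 + 3 = 10; 10−1 = 9
i=2: 9 = 7 + 2 (b=7); 7→8: 8 + 2 = 10; 10−1 = 9
i=3: 9 = 8 + 1 (b=8); 8→9: 9 + 1 = 10; 10−1 = 9
i=4: 9 = 9 (b=9); 9→10: 10 = 10; 10−1 = 9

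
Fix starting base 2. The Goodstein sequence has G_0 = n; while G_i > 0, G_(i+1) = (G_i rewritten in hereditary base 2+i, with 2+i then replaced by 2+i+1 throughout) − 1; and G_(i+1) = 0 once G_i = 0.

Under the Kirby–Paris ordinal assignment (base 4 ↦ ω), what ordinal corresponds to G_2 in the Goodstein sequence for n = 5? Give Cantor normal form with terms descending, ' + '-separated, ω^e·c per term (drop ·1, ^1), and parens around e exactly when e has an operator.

i=0: 5 = 2^2 + 1 (b=2); 2→3: 3^3 + 1 = 28; 28−1 = 27
i=1: 27 = 3^3 (b=3); 3→4: 4^4 = 256; 256−1 = 255

ω^3·3 + ω^2·3 + ω·3 + 3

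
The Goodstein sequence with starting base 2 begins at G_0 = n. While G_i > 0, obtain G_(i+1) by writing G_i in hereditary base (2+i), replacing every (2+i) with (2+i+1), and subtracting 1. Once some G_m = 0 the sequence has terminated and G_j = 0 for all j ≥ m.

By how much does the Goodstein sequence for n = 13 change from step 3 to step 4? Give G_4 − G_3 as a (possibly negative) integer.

264619

G_0 = 13. HB_2(13) = 2^(2 + 1) + 2^2 + 1. Bump = 109. G_1 = 108.
G_1 = 108. HB_3(108) = 3^(3 + 1) + 3^3. Bump = 1280. G_2 = 1279.
G_2 = 1279. HB_4(1279) = 4^(4 + 1) + 3·4^3 + 3·4^2 + 3·4 + 3. Bump = 16093. G_3 = 16092.
G_3 = 16092. HB_5(16092) = 5^(5 + 1) + 3·5^3 + 3·5^2 + 3·5 + 2. Bump = 280712. G_4 = 280711.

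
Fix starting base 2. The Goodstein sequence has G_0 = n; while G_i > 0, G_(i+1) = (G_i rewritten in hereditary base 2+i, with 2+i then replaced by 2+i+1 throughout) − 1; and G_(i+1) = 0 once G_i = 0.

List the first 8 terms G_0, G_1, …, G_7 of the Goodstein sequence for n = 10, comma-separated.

step 0: 10 = 2^(2 + 1) + 2; sub 3 for 2: 3^(3 + 1) + 3; = 84; G_1 = 84−1 = 83
step 1: 83 = 3^(3 + 1) + 2; sub 4 for 3: 4^(4 + 1) + 2; = 1026; G_2 = 1026−1 = 1025
step 2: 1025 = 4^(4 + 1) + 1; sub 5 for 4: 5^(5 + 1) + 1; = 15626; G_3 = 15626−1 = 15625
step 3: 15625 = 5^(5 + 1); sub 6 for 5: 6^(6 + 1); = 279936; G_4 = 279936−1 = 279935
step 4: 279935 = 5·6^6 + 5·6^5 + 5·6^4 + 5·6^3 + 5·6^2 + 5·6 + 5; sub 7 for 6: 5·7^7 + 5·7^5 + 5·7^4 + 5·7^3 + 5·7^2 + 5·7 + 5; = 4215755; G_5 = 4215755−1 = 4215754
step 5: 4215754 = 5·7^7 + 5·7^5 + 5·7^4 + 5·7^3 + 5·7^2 + 5·7 + 4; sub 8 for 7: 5·8^8 + 5·8^5 + 5·8^4 + 5·8^3 + 5·8^2 + 5·8 + 4; = 84073324; G_6 = 84073324−1 = 84073323
step 6: 84073323 = 5·8^8 + 5·8^5 + 5·8^4 + 5·8^3 + 5·8^2 + 5·8 + 3; sub 9 for 8: 5·9^9 + 5·9^5 + 5·9^4 + 5·9^3 + 5·9^2 + 5·9 + 3; = 1937434593; G_7 = 1937434593−1 = 1937434592

10, 83, 1025, 15625, 279935, 4215754, 84073323, 1937434592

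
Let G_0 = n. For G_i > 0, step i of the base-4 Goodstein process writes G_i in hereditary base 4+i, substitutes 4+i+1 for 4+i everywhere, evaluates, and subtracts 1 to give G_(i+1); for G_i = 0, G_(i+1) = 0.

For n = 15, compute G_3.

21

15 —HB4→ 3·4 + 3 —bump→ 3·5 + 3 = 18 —(−1)→ 17
17 —HB5→ 3·5 + 2 —bump→ 3·6 + 2 = 20 —(−1)→ 19
19 —HB6→ 3·6 + 1 —bump→ 3·7 + 1 = 22 —(−1)→ 21
21 —HB7→ 3·7 —bump→ 3·8 = 24 —(−1)→ 23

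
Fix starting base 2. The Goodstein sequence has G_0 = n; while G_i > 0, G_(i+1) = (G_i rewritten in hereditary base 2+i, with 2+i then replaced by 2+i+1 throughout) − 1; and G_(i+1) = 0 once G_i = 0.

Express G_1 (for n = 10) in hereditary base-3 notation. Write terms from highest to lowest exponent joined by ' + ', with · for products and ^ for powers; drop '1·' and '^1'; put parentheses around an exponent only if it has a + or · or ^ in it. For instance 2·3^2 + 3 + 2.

3^(3 + 1) + 2

step 0: 10 = 2^(2 + 1) + 2; sub 3 for 2: 3^(3 + 1) + 3; = 84; G_1 = 84−1 = 83
step 1: 83 = 3^(3 + 1) + 2; sub 4 for 3: 4^(4 + 1) + 2; = 1026; G_2 = 1026−1 = 1025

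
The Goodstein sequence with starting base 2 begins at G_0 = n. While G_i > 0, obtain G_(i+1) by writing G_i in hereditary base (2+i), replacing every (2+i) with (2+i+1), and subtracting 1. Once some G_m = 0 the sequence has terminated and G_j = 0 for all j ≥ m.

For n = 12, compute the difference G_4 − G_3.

i=0: 12 = 2^(2 + 1) + 2^2 (b=2); 2→3: 3^(3 + 1) + 3^3 = 108; 108−1 = 107
i=1: 107 = 3^(3 + 1) + 2·3^2 + 2·3 + 2 (b=3); 3→4: 4^(4 + 1) + 2·4^2 + 2·4 + 2 = 1066; 1066−1 = 1065
i=2: 1065 = 4^(4 + 1) + 2·4^2 + 2·4 + 1 (b=4); 4→5: 5^(5 + 1) + 2·5^2 + 2·5 + 1 = 15686; 15686−1 = 15685
i=3: 15685 = 5^(5 + 1) + 2·5^2 + 2·5 (b=5); 5→6: 6^(6 + 1) + 2·6^2 + 2·6 = 280020; 280020−1 = 280019

264334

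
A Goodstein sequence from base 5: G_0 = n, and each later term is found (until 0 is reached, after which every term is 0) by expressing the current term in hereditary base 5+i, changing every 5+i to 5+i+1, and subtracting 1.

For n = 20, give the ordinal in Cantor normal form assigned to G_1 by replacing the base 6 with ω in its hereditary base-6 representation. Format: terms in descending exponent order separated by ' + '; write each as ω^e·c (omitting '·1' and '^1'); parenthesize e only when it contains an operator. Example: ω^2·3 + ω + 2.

20 —HB5→ 4·5 —bump→ 4·6 = 24 —(−1)→ 23
23 —HB6→ 3·6 + 5 —bump→ 3·7 + 5 = 26 —(−1)→ 25

ω·3 + 5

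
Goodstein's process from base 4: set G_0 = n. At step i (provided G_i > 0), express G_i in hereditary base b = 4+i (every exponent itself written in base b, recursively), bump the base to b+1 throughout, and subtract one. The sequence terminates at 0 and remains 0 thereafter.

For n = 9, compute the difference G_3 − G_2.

G_0 = 9. HB_4(9) = 2·4 + 1. Bump = 11. G_1 = 10.
G_1 = 10. HB_5(10) = 2·5. Bump = 12. G_2 = 11.
G_2 = 11. HB_6(11) = 6 + 5. Bump = 12. G_3 = 11.

0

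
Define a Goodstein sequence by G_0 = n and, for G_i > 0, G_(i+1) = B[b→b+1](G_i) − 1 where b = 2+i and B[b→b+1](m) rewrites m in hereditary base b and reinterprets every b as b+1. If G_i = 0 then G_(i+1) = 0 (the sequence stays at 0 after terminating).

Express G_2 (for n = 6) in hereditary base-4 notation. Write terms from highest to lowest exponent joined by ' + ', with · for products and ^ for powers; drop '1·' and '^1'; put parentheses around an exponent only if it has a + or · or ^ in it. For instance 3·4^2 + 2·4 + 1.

4^4 + 1

(0) 6|_2 = 2^2 + 2 ↦ 3^3 + 3|_3 = 30 ⇒ 29
(1) 29|_3 = 3^3 + 2 ↦ 4^4 + 2|_4 = 258 ⇒ 257
(2) 257|_4 = 4^4 + 1 ↦ 5^5 + 1|_5 = 3126 ⇒ 3125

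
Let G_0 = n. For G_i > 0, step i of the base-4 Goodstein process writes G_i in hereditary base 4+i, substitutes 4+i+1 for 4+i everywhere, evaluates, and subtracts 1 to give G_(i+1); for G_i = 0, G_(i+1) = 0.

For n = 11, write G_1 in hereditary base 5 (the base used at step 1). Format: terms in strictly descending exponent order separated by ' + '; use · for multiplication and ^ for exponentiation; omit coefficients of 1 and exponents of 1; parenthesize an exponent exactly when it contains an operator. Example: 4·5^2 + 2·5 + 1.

step 0: 11 = 2·4 + 3; sub 5 for 4: 2·5 + 3; = 13; G_1 = 13−1 = 12
step 1: 12 = 2·5 + 2; sub 6 for 5: 2·6 + 2; = 14; G_2 = 14−1 = 13

2·5 + 2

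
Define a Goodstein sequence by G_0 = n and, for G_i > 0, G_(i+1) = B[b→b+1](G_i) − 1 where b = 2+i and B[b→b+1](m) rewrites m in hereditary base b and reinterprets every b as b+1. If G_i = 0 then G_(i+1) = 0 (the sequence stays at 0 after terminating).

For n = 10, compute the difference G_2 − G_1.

942

base 2: 10 = 2^(2 + 1) + 2; at 3: 3^(3 + 1) + 3 = 84; next = 83
base 3: 83 = 3^(3 + 1) + 2; at 4: 4^(4 + 1) + 2 = 1026; next = 1025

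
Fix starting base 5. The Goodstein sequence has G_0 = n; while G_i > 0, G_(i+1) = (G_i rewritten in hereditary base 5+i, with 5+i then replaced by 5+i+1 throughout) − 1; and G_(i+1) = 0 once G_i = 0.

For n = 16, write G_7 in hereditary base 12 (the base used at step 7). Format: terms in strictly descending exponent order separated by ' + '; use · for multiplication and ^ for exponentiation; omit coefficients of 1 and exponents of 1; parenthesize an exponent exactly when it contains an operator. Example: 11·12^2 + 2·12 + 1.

2·12 + 1

base 5: 16 = 3·5 + 1; at 6: 3·6 + 1 = 19; next = 18
base 6: 18 = 3·6; at 7: 3·7 = 21; next = 20
base 7: 20 = 2·7 + 6; at 8: 2·8 + 6 = 22; next = 21
base 8: 21 = 2·8 + 5; at 9: 2·9 + 5 = 23; next = 22
base 9: 22 = 2·9 + 4; at 10: 2·10 + 4 = 24; next = 23
base 10: 23 = 2·10 + 3; at 11: 2·11 + 3 = 25; next = 24
base 11: 24 = 2·11 + 2; at 12: 2·12 + 2 = 26; next = 25
base 12: 25 = 2·12 + 1; at 13: 2·13 + 1 = 27; next = 26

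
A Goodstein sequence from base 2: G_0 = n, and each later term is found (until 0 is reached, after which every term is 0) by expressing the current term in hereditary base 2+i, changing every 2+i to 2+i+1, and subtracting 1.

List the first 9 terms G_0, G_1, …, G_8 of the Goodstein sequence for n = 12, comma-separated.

12, 107, 1065, 15685, 280019, 5764910, 134217867, 3486784574, 100000000211

G_0 = 12. HB_2(12) = 2^(2 + 1) + 2^2. Bump = 108. G_1 = 107.
G_1 = 107. HB_3(107) = 3^(3 + 1) + 2·3^2 + 2·3 + 2. Bump = 1066. G_2 = 1065.
G_2 = 1065. HB_4(1065) = 4^(4 + 1) + 2·4^2 + 2·4 + 1. Bump = 15686. G_3 = 15685.
G_3 = 15685. HB_5(15685) = 5^(5 + 1) + 2·5^2 + 2·5. Bump = 280020. G_4 = 280019.
G_4 = 280019. HB_6(280019) = 6^(6 + 1) + 2·6^2 + 6 + 5. Bump = 5764911. G_5 = 5764910.
G_5 = 5764910. HB_7(5764910) = 7^(7 + 1) + 2·7^2 + 7 + 4. Bump = 134217868. G_6 = 134217867.
G_6 = 134217867. HB_8(134217867) = 8^(8 + 1) + 2·8^2 + 8 + 3. Bump = 3486784575. G_7 = 3486784574.
G_7 = 3486784574. HB_9(3486784574) = 9^(9 + 1) + 2·9^2 + 9 + 2. Bump = 100000000212. G_8 = 100000000211.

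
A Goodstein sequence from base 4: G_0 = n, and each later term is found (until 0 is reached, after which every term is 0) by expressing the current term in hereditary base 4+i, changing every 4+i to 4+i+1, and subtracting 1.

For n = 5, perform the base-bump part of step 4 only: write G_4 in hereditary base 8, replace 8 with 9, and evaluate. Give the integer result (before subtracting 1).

3

G_0=5  [base 4] 4 + 1  →[4↦5]→  5 + 1 = 6  −1 ⇒ G_1=5
G_1=5  [base 5] 5  →[5↦6]→  6 = 6  −1 ⇒ G_2=5
G_2=5  [base 6] 5  →[6↦7]→  5 = 5  −1 ⇒ G_3=4
G_3=4  [base 7] 4  →[7↦8]→  4 = 4  −1 ⇒ G_4=3
G_4=3  [base 8] 3  →[8↦9]→  3 = 3  −1 ⇒ G_5=2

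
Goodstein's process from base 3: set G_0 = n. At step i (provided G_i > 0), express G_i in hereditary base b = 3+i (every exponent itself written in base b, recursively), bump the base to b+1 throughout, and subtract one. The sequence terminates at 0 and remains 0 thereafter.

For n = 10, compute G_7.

39

base 3: 10 = 3^2 + 1; at 4: 4^2 + 1 = 17; next = 16
base 4: 16 = 4^2; at 5: 5^2 = 25; next = 24
base 5: 24 = 4·5 + 4; at 6: 4·6 + 4 = 28; next = 27
base 6: 27 = 4·6 + 3; at 7: 4·7 + 3 = 31; next = 30
base 7: 30 = 4·7 + 2; at 8: 4·8 + 2 = 34; next = 33
base 8: 33 = 4·8 + 1; at 9: 4·9 + 1 = 37; next = 36
base 9: 36 = 4·9; at 10: 4·10 = 40; next = 39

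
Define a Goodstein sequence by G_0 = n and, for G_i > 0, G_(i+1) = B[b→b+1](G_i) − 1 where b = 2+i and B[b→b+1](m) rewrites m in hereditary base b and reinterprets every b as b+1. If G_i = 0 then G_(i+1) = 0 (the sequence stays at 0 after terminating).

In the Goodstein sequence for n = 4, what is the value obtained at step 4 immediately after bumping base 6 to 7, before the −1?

110

G_0=4  [base 2] 2^2  →[2↦3]→  3^3 = 27  −1 ⇒ G_1=26
G_1=26  [base 3] 2·3^2 + 2·3 + 2  →[3↦4]→  2·4^2 + 2·4 + 2 = 42  −1 ⇒ G_2=41
G_2=41  [base 4] 2·4^2 + 2·4 + 1  →[4↦5]→  2·5^2 + 2·5 + 1 = 61  −1 ⇒ G_3=60
G_3=60  [base 5] 2·5^2 + 2·5  →[5↦6]→  2·6^2 + 2·6 = 84  −1 ⇒ G_4=83
G_4=83  [base 6] 2·6^2 + 6 + 5  →[6↦7]→  2·7^2 + 7 + 5 = 110  −1 ⇒ G_5=109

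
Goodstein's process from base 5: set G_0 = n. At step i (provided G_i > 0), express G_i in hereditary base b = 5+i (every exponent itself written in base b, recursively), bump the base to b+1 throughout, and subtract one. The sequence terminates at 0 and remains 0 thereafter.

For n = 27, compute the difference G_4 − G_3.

base 5: 27 = 5^2 + 2; at 6: 6^2 + 2 = 38; next = 37
base 6: 37 = 6^2 + 1; at 7: 7^2 + 1 = 50; next = 49
base 7: 49 = 7^2; at 8: 8^2 = 64; next = 63
base 8: 63 = 7·8 + 7; at 9: 7·9 + 7 = 70; next = 69

6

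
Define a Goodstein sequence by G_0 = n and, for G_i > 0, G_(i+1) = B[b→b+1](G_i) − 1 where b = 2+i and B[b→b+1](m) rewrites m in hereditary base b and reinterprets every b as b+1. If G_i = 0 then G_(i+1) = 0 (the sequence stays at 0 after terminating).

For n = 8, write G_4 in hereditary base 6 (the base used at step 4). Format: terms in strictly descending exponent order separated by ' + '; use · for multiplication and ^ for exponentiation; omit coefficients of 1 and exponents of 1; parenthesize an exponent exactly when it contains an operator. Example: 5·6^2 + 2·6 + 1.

G_0 = 8. HB_2(8) = 2^(2 + 1). Bump = 81. G_1 = 80.
G_1 = 80. HB_3(80) = 2·3^3 + 2·3^2 + 2·3 + 2. Bump = 554. G_2 = 553.
G_2 = 553. HB_4(553) = 2·4^4 + 2·4^2 + 2·4 + 1. Bump = 6311. G_3 = 6310.
G_3 = 6310. HB_5(6310) = 2·5^5 + 2·5^2 + 2·5. Bump = 93396. G_4 = 93395.
G_4 = 93395. HB_6(93395) = 2·6^6 + 2·6^2 + 6 + 5. Bump = 1647196. G_5 = 1647195.

2·6^6 + 2·6^2 + 6 + 5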